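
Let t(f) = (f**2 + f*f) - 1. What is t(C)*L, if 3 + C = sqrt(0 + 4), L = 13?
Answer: 13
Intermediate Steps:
C = -1 (C = -3 + sqrt(0 + 4) = -3 + sqrt(4) = -3 + 2 = -1)
t(f) = -1 + 2*f**2 (t(f) = (f**2 + f**2) - 1 = 2*f**2 - 1 = -1 + 2*f**2)
t(C)*L = (-1 + 2*(-1)**2)*13 = (-1 + 2*1)*13 = (-1 + 2)*13 = 1*13 = 13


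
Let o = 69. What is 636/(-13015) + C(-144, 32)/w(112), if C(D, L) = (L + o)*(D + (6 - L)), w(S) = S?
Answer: -111769391/728840 ≈ -153.35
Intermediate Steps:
C(D, L) = (69 + L)*(6 + D - L) (C(D, L) = (L + 69)*(D + (6 - L)) = (69 + L)*(6 + D - L))
636/(-13015) + C(-144, 32)/w(112) = 636/(-13015) + (414 - 1*32² - 63*32 + 69*(-144) - 144*32)/112 = 636*(-1/13015) + (414 - 1*1024 - 2016 - 9936 - 4608)*(1/112) = -636/13015 + (414 - 1024 - 2016 - 9936 - 4608)*(1/112) = -636/13015 - 17170*1/112 = -636/13015 - 8585/56 = -111769391/728840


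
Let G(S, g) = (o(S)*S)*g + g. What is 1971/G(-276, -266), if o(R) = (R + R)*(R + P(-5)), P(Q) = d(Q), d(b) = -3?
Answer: 1971/11306651062 ≈ 1.7432e-7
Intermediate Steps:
P(Q) = -3
o(R) = 2*R*(-3 + R) (o(R) = (R + R)*(R - 3) = (2*R)*(-3 + R) = 2*R*(-3 + R))
G(S, g) = g + 2*g*S²*(-3 + S) (G(S, g) = ((2*S*(-3 + S))*S)*g + g = (2*S²*(-3 + S))*g + g = 2*g*S²*(-3 + S) + g = g + 2*g*S²*(-3 + S))
1971/G(-276, -266) = 1971/((-266*(1 + 2*(-276)²*(-3 - 276)))) = 1971/((-266*(1 + 2*76176*(-279)))) = 1971/((-266*(1 - 42506208))) = 1971/((-266*(-42506207))) = 1971/11306651062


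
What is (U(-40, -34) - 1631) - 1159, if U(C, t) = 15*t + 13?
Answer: -3287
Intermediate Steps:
U(C, t) = 13 + 15*t
(U(-40, -34) - 1631) - 1159 = ((13 + 15*(-34)) - 1631) - 1159 = ((13 - 510) - 1631) - 1159 = (-497 - 1631) - 1159 = -2128 - 1159 = -3287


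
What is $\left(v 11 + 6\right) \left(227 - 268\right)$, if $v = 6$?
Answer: $-2952$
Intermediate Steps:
$\left(v 11 + 6\right) \left(227 - 268\right) = \left(6 \cdot 11 + 6\right) \left(227 - 268\right) = \left(66 + 6\right) \left(227 - 268\right) = 72 \left(227 - 268\right) = 72 \left(-41\right) = -2952$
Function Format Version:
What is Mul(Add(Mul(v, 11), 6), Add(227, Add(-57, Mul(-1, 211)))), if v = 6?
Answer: -2952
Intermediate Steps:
Mul(Add(Mul(v, 11), 6), Add(227, Add(-57, Mul(-1, 211)))) = Mul(Add(Mul(6, 11), 6), Add(227, Add(-57, Mul(-1, 211)))) = Mul(Add(66, 6), Add(227, Add(-57, -211))) = Mul(72, Add(227, -268)) = Mul(72, -41) = -2952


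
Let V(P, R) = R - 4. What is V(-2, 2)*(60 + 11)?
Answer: -142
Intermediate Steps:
V(P, R) = -4 + R
V(-2, 2)*(60 + 11) = (-4 + 2)*(60 + 11) = -2*71 = -142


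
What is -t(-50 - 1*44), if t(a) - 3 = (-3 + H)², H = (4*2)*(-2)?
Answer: -364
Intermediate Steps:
H = -16 (H = 8*(-2) = -16)
t(a) = 364 (t(a) = 3 + (-3 - 16)² = 3 + (-19)² = 3 + 361 = 364)
-t(-50 - 1*44) = -1*364 = -364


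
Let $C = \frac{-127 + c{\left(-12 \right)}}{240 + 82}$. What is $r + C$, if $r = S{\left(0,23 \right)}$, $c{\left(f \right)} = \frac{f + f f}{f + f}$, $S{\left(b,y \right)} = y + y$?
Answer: $\frac{29359}{644} \approx 45.589$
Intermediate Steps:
$S{\left(b,y \right)} = 2 y$
$c{\left(f \right)} = \frac{f + f^{2}}{2 f}$
$C = - \frac{265}{644}$ ($C = \frac{-127 + \left(\frac{1}{2} + \frac{1}{2} \left(-12\right)\right)}{240 + 82} = \frac{-127 + \left(\frac{1}{2} - 6\right)}{322} = \left(-127 - \frac{11}{2}\right) \frac{1}{322} = \left(- \frac{265}{2}\right) \frac{1}{322} = - \frac{265}{644} \approx -0.41149$)
$r = 46$ ($r = 2 \cdot 23 = 46$)
$r + C = 46 - \frac{265}{644} = \frac{29359}{644}$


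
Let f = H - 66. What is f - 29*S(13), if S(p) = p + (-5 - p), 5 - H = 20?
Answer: 64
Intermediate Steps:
H = -15 (H = 5 - 1*20 = 5 - 20 = -15)
S(p) = -5
f = -81 (f = -15 - 66 = -81)
f - 29*S(13) = -81 - 29*(-5) = -81 + 145 = 64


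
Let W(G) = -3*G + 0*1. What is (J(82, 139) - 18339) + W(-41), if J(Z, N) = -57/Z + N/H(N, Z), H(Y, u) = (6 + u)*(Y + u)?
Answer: -14525404057/797368 ≈ -18217.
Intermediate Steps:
W(G) = -3*G (W(G) = -3*G + 0 = -3*G)
J(Z, N) = -57/Z + N/(Z² + 6*N + 6*Z + N*Z)
(J(82, 139) - 18339) + W(-41) = ((-57/82 + 139/(82² + 6*139 + 6*82 + 139*82)) - 18339) - 3*(-41) = ((-57*1/82 + 139/(6724 + 834 + 492 + 11398)) - 18339) + 123 = ((-57/82 + 139/19448) - 18339) + 123 = (-548569/797368 - 18339) + 123 = -14623480321/797368 + 123 = -14525404057/797368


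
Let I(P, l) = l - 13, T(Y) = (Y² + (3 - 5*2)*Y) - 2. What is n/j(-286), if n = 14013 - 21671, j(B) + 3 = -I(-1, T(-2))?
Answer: 3829/3 ≈ 1276.3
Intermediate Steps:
T(Y) = -2 + Y² - 7*Y (T(Y) = (Y² + (3 - 10)*Y) - 2 = (Y² - 7*Y) - 2 = -2 + Y² - 7*Y)
I(P, l) = -13 + l
j(B) = -6 (j(B) = -3 - (-13 + (-2 + (-2)² - 7*(-2))) = -3 - (-13 + (-2 + 4 + 14)) = -3 - (-13 + 16) = -3 - 1*3 = -3 - 3 = -6)
n = -7658
n/j(-286) = -7658/(-6) = -7658*(-⅙) = 3829/3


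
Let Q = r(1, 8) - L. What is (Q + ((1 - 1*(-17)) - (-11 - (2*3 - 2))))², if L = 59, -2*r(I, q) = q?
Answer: 900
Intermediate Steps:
r(I, q) = -q/2
Q = -63 (Q = -½*8 - 1*59 = -4 - 59 = -63)
(Q + ((1 - 1*(-17)) - (-11 - (2*3 - 2))))² = (-63 + ((1 - 1*(-17)) - (-11 - (2*3 - 2))))² = (-63 + ((1 + 17) - (-11 - (6 - 2))))² = (-63 + (18 - (-11 - 1*4)))² = (-63 + (18 - (-11 - 4)))² = (-63 + (18 - 1*(-15)))² = (-63 + (18 + 15))² = (-63 + 33)² = (-30)² = 900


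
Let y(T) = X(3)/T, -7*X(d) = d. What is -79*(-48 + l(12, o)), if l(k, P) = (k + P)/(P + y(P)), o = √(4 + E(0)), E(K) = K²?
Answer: 79316/25 ≈ 3172.6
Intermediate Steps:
X(d) = -d/7
y(T) = -3/(7*T) (y(T) = (-⅐*3)/T = -3/(7*T))
o = 2 (o = √(4 + 0²) = √(4 + 0) = √4 = 2)
l(k, P) = (P + k)/(P - 3/(7*P)) (l(k, P) = (k + P)/(P - 3/(7*P)) = (P + k)/(P - 3/(7*P)))
-79*(-48 + l(12, o)) = -79*(-48 + 7*2*(2 + 12)/(-3 + 7*2²)) = -79*(-48 + 7*2*14/(-3 + 7*4)) = -79*(-48 + 7*2*14/(-3 + 28)) = -79*(-48 + 7*2*14/25) = -79*(-48 + 7*2*(1/25)*14) = -79*(-48 + 196/25) = -79*(-1004/25) = 79316/25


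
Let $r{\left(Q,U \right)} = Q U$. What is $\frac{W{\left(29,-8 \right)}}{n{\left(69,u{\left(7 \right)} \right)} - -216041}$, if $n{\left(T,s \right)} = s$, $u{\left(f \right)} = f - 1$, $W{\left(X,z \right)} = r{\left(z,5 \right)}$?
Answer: $- \frac{40}{216047} \approx -0.00018514$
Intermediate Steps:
$W{\left(X,z \right)} = 5 z$ ($W{\left(X,z \right)} = z 5 = 5 z$)
$u{\left(f \right)} = -1 + f$ ($u{\left(f \right)} = f - 1 = -1 + f$)
$\frac{W{\left(29,-8 \right)}}{n{\left(69,u{\left(7 \right)} \right)} - -216041} = \frac{5 \left(-8\right)}{\left(-1 + 7\right) - -216041} = - \frac{40}{6 + 216041} = - \frac{40}{216047}$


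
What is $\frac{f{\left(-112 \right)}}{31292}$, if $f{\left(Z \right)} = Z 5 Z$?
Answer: $\frac{15680}{7823} \approx 2.0043$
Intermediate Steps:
$f{\left(Z \right)} = 5 Z^{2}$ ($f{\left(Z \right)} = 5 Z Z = 5 Z^{2}$)
$\frac{f{\left(-112 \right)}}{31292} = \frac{5 \left(-112\right)^{2}}{31292} = 5 \cdot 12544 \cdot \frac{1}{31292} = 62720 \cdot \frac{1}{31292} = \frac{15680}{7823}$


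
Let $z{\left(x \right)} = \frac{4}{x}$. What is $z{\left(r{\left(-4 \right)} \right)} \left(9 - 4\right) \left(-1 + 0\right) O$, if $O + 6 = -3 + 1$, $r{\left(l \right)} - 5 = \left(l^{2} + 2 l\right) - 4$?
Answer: $\frac{160}{9} \approx 17.778$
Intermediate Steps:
$r{\left(l \right)} = 1 + l^{2} + 2 l$ ($r{\left(l \right)} = 5 - \left(4 - l^{2} - 2 l\right) = 5 + \left(-4 + l^{2} + 2 l\right) = 1 + l^{2} + 2 l$)
$O = -8$ ($O = -6 + \left(-3 + 1\right) = -6 - 2 = -8$)
$z{\left(r{\left(-4 \right)} \right)} \left(9 - 4\right) \left(-1 + 0\right) O = \frac{4}{1 + \left(-4\right)^{2} + 2 \left(-4\right)} \left(9 - 4\right) \left(-1 + 0\right) \left(-8\right) = \frac{4}{1 + 16 - 8} \cdot 5 \left(-1\right) \left(-8\right) = \frac{4}{9} \left(-5\right) \left(-8\right) = \left(- \frac{20}{9}\right) \left(-8\right) = \frac{160}{9}$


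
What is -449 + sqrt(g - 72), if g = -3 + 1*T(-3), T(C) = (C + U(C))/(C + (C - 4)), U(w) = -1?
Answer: -449 + I*sqrt(1865)/5 ≈ -449.0 + 8.6371*I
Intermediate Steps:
T(C) = (-1 + C)/(-4 + 2*C) (T(C) = (C - 1)/(C + (C - 4)) = (-1 + C)/(C + (-4 + C)) = (-1 + C)/(-4 + 2*C))
g = -13/5 (g = -3 + 1*((-1 - 3)/(2*(-2 - 3))) = -3 + 1*((1/2)*(-4)/(-5)) = -3 + 1*((1/2)*(-1/5)*(-4)) = -3 + 1*(2/5) = -3 + 2/5 = -13/5 ≈ -2.6000)
-449 + sqrt(g - 72) = -449 + sqrt(-13/5 - 72) = -449 + sqrt(-373/5) = -449 + I*sqrt(1865)/5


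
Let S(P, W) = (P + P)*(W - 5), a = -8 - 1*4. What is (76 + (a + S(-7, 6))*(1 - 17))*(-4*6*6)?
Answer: -70848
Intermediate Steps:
a = -12 (a = -8 - 4 = -12)
S(P, W) = 2*P*(-5 + W) (S(P, W) = (2*P)*(-5 + W) = 2*P*(-5 + W))
(76 + (a + S(-7, 6))*(1 - 17))*(-4*6*6) = (76 + (-12 + 2*(-7)*(-5 + 6))*(1 - 17))*(-4*6*6) = (76 + (-12 + 2*(-7)*1)*(-16))*(-24*6) = (76 + (-12 - 14)*(-16))*(-144) = (76 - 26*(-16))*(-144) = (76 + 416)*(-144) = 492*(-144) = -70848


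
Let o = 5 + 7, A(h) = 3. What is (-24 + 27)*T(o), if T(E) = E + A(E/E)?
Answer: 45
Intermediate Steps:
o = 12
T(E) = 3 + E (T(E) = E + 3 = 3 + E)
(-24 + 27)*T(o) = (-24 + 27)*(3 + 12) = 3*15 = 45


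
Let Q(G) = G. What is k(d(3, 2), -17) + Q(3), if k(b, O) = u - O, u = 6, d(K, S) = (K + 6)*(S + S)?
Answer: 26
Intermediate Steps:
d(K, S) = 2*S*(6 + K) (d(K, S) = (6 + K)*(2*S) = 2*S*(6 + K))
k(b, O) = 6 - O
k(d(3, 2), -17) + Q(3) = (6 - 1*(-17)) + 3 = (6 + 17) + 3 = 23 + 3 = 26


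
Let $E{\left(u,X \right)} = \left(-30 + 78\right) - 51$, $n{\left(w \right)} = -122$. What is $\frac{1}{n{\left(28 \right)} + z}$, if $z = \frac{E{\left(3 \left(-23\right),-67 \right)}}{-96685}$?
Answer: $- \frac{96685}{11795567} \approx -0.0081967$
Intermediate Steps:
$E{\left(u,X \right)} = -3$ ($E{\left(u,X \right)} = 48 - 51 = -3$)
$z = \frac{3}{96685}$ ($z = - \frac{3}{-96685} = \left(-3\right) \left(- \frac{1}{96685}\right) = \frac{3}{96685} \approx 3.1029 \cdot 10^{-5}$)
$\frac{1}{n{\left(28 \right)} + z} = \frac{1}{-122 + \frac{3}{96685}} = \frac{1}{- \frac{11795567}{96685}} = - \frac{96685}{11795567}$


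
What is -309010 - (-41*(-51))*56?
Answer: -426106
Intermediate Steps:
-309010 - (-41*(-51))*56 = -309010 - 2091*56 = -309010 - 1*117096 = -309010 - 117096 = -426106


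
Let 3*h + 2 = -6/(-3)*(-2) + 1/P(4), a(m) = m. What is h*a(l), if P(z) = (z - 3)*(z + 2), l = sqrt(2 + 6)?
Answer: -35*sqrt(2)/9 ≈ -5.4997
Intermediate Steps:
l = 2*sqrt(2) (l = sqrt(8) = 2*sqrt(2) ≈ 2.8284)
P(z) = (-3 + z)*(2 + z)
h = -35/18 (h = -2/3 + (-6/(-3)*(-2) + 1/(-6 + 4**2 - 1*4))/3 = -2/3 + (-6*(-1/3)*(-2) + 1/(-6 + 16 - 4))/3 = -2/3 + (2*(-2) + 1/6)/3 = -2/3 + (-4 + 1/6)/3 = -2/3 + (1/3)*(-23/6) = -2/3 - 23/18 = -35/18 ≈ -1.9444)
h*a(l) = -35*sqrt(2)/9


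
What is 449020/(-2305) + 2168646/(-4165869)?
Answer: -125037148494/640155203 ≈ -195.32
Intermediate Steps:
449020/(-2305) + 2168646/(-4165869) = 449020*(-1/2305) + 2168646*(-1/4165869) = -89804/461 - 722882/1388623 = -125037148494/640155203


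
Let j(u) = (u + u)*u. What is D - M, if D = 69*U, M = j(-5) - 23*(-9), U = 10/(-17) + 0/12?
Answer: -5059/17 ≈ -297.59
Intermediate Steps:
j(u) = 2*u**2 (j(u) = (2*u)*u = 2*u**2)
U = -10/17 (U = 10*(-1/17) + 0*(1/12) = -10/17 + 0 = -10/17 ≈ -0.58823)
M = 257 (M = 2*(-5)**2 - 23*(-9) = 2*25 + 207 = 50 + 207 = 257)
D = -690/17 (D = 69*(-10/17) = -690/17 ≈ -40.588)
D - M = -690/17 - 1*257 = -690/17 - 257 = -5059/17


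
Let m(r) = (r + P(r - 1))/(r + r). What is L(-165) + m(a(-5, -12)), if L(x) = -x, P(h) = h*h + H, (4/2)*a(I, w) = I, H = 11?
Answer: 3217/20 ≈ 160.85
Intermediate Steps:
a(I, w) = I/2
P(h) = 11 + h**2 (P(h) = h*h + 11 = h**2 + 11 = 11 + h**2)
m(r) = (11 + r + (-1 + r)**2)/(2*r) (m(r) = (r + (11 + (r - 1)**2))/(r + r) = (r + (11 + (-1 + r)**2))/((2*r)) = (11 + r + (-1 + r)**2)*(1/(2*r)) = (11 + r + (-1 + r)**2)/(2*r))
L(-165) + m(a(-5, -12)) = -1*(-165) + (12 + ((1/2)*(-5))**2 - (-5)/2)/(2*(((1/2)*(-5)))) = 165 + (12 + (-5/2)**2 - 1*(-5/2))/(2*(-5/2)) = 165 + (1/2)*(-2/5)*(12 + 25/4 + 5/2) = 165 + (1/2)*(-2/5)*(83/4) = 165 - 83/20 = 3217/20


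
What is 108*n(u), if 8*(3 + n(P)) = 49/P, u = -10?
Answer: -7803/20 ≈ -390.15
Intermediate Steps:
n(P) = -3 + 49/(8*P) (n(P) = -3 + (49/P)/8 = -3 + 49/(8*P))
108*n(u) = 108*(-3 + (49/8)/(-10)) = 108*(-3 + (49/8)*(-1/10)) = 108*(-3 - 49/80) = 108*(-289/80) = -7803/20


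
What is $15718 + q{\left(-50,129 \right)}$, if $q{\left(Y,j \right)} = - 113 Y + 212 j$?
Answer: $48716$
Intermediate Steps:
$15718 + q{\left(-50,129 \right)} = 15718 + \left(\left(-113\right) \left(-50\right) + 212 \cdot 129\right) = 15718 + \left(5650 + 27348\right) = 15718 + 32998 = 48716$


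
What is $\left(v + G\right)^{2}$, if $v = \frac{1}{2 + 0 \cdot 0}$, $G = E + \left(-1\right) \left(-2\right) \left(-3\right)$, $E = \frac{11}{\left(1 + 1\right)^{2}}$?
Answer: $\frac{121}{16} \approx 7.5625$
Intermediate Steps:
$E = \frac{11}{4}$ ($E = \frac{11}{2^{2}} = \frac{11}{4} \approx 2.75$)
$G = - \frac{13}{4}$ ($G = \frac{11}{4} + \left(-1\right) \left(-2\right) \left(-3\right) = \frac{11}{4} + 2 \left(-3\right) = \frac{11}{4} - 6 = - \frac{13}{4} \approx -3.25$)
$v = \frac{1}{2}$ ($v = \frac{1}{2 + 0} = \frac{1}{2} \approx 0.5$)
$\left(v + G\right)^{2} = \left(\frac{1}{2} - \frac{13}{4}\right)^{2} = \left(- \frac{11}{4}\right)^{2} = \frac{121}{16}$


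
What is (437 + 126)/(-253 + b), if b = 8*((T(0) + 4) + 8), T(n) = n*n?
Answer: -563/157 ≈ -3.5860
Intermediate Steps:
T(n) = n**2
b = 96 (b = 8*((0**2 + 4) + 8) = 8*((0 + 4) + 8) = 8*(4 + 8) = 8*12 = 96)
(437 + 126)/(-253 + b) = (437 + 126)/(-253 + 96) = 563/(-157) = 563*(-1/157) = -563/157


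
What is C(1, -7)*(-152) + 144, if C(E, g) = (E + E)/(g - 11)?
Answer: 1448/9 ≈ 160.89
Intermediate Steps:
C(E, g) = 2*E/(-11 + g) (C(E, g) = (2*E)/(-11 + g) = 2*E/(-11 + g))
C(1, -7)*(-152) + 144 = (2*1/(-11 - 7))*(-152) + 144 = (2*1/(-18))*(-152) + 144 = (2*1*(-1/18))*(-152) + 144 = -⅑*(-152) + 144 = 152/9 + 144 = 1448/9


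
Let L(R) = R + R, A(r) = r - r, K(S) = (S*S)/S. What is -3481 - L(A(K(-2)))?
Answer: -3481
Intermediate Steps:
K(S) = S (K(S) = S**2/S = S)
A(r) = 0
L(R) = 2*R
-3481 - L(A(K(-2))) = -3481 - 2*0 = -3481 - 1*0 = -3481 + 0 = -3481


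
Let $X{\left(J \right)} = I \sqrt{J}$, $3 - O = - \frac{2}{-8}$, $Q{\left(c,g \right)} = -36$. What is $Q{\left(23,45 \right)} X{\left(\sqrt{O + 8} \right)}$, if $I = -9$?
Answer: $162 \sqrt{2} \sqrt[4]{43} \approx 586.67$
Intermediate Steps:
$O = \frac{11}{4}$ ($O = 3 - - \frac{2}{-8} = 3 - \left(-2\right) \left(- \frac{1}{8}\right) = 3 - \frac{1}{4} = \frac{11}{4} \approx 2.75$)
$X{\left(J \right)} = - 9 \sqrt{J}$
$Q{\left(23,45 \right)} X{\left(\sqrt{O + 8} \right)} = - 36 \left(- 9 \sqrt{\sqrt{\frac{11}{4} + 8}}\right) = - 36 \left(- 9 \sqrt{\sqrt{\frac{43}{4}}}\right) = - 36 \left(- 9 \sqrt{\frac{\sqrt{43}}{2}}\right) = - 36 \left(- 9 \frac{\sqrt{2} \sqrt[4]{43}}{2}\right) = - 36 \left(- \frac{9 \sqrt{2} \sqrt[4]{43}}{2}\right) = 162 \sqrt{2} \sqrt[4]{43}$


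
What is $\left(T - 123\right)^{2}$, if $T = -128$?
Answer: $63001$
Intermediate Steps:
$\left(T - 123\right)^{2} = \left(-128 - 123\right)^{2} = \left(-251\right)^{2} = 63001$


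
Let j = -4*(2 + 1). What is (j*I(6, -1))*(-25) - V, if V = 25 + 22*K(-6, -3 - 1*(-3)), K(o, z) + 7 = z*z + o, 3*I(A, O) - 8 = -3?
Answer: 761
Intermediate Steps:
I(A, O) = 5/3 (I(A, O) = 8/3 + (⅓)*(-3) = 8/3 - 1 = 5/3)
K(o, z) = -7 + o + z² (K(o, z) = -7 + (z*z + o) = -7 + (z² + o) = -7 + (o + z²) = -7 + o + z²)
V = -261 (V = 25 + 22*(-7 - 6 + (-3 - 1*(-3))²) = 25 + 22*(-7 - 6 + (-3 + 3)²) = 25 + 22*(-7 - 6 + 0²) = 25 + 22*(-7 - 6 + 0) = 25 + 22*(-13) = 25 - 286 = -261)
j = -12 (j = -4*3 = -12)
(j*I(6, -1))*(-25) - V = -12*5/3*(-25) - 1*(-261) = -20*(-25) + 261 = 500 + 261 = 761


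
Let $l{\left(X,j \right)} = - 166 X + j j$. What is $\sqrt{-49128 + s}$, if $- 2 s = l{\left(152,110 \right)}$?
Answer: $i \sqrt{42562} \approx 206.31 i$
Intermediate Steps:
$l{\left(X,j \right)} = j^{2} - 166 X$ ($l{\left(X,j \right)} = - 166 X + j^{2} = j^{2} - 166 X$)
$s = 6566$ ($s = - \frac{110^{2} - 25232}{2} = - \frac{12100 - 25232}{2} = \left(- \frac{1}{2}\right) \left(-13132\right) = 6566$)
$\sqrt{-49128 + s} = \sqrt{-49128 + 6566} = \sqrt{-42562} = i \sqrt{42562}$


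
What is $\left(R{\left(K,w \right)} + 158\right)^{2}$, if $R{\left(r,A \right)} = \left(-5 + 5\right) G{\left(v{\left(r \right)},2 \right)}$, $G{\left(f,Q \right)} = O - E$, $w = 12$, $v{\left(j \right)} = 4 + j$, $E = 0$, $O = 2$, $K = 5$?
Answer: $24964$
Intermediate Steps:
$G{\left(f,Q \right)} = 2$ ($G{\left(f,Q \right)} = 2 - 0 = 2 + 0 = 2$)
$R{\left(r,A \right)} = 0$ ($R{\left(r,A \right)} = \left(-5 + 5\right) 2 = 0 \cdot 2 = 0$)
$\left(R{\left(K,w \right)} + 158\right)^{2} = \left(0 + 158\right)^{2} = 158^{2} = 24964$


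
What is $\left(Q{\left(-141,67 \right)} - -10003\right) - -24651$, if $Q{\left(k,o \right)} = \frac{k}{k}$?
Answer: $34655$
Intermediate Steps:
$Q{\left(k,o \right)} = 1$
$\left(Q{\left(-141,67 \right)} - -10003\right) - -24651 = \left(1 - -10003\right) - -24651 = \left(1 + 10003\right) + 24651 = 10004 + 24651 = 34655$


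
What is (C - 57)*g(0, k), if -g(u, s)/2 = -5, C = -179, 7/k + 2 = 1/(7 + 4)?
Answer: -2360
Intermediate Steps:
k = -11/3 (k = 7/(-2 + 1/(7 + 4)) = 7/(-2 + 1/11) = 7/(-21/11) = 7*(-11/21) = -11/3 ≈ -3.6667)
g(u, s) = 10 (g(u, s) = -2*(-5) = 10)
(C - 57)*g(0, k) = (-179 - 57)*10 = -236*10 = -2360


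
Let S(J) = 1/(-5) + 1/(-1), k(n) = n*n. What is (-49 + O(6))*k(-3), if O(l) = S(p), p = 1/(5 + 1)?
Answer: -2259/5 ≈ -451.80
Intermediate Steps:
k(n) = n**2
p = 1/6 ≈ 0.16667
S(J) = -6/5 (S(J) = 1*(-1/5) + 1*(-1) = -1/5 - 1 = -6/5)
O(l) = -6/5
(-49 + O(6))*k(-3) = (-49 - 6/5)*(-3)**2 = -251/5*9 = -2259/5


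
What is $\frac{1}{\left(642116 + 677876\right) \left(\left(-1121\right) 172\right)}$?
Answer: $- \frac{1}{254510297504} \approx -3.9291 \cdot 10^{-12}$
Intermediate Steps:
$\frac{1}{\left(642116 + 677876\right) \left(\left(-1121\right) 172\right)} = \frac{1}{1319992 \left(-192812\right)} = \frac{1}{1319992} \left(- \frac{1}{192812}\right) = - \frac{1}{254510297504}$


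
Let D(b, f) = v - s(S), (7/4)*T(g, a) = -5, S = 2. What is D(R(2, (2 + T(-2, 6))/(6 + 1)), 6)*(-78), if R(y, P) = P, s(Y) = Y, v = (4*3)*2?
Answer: -1716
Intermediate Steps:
v = 24 (v = 12*2 = 24)
T(g, a) = -20/7 (T(g, a) = (4/7)*(-5) = -20/7)
D(b, f) = 22 (D(b, f) = 24 - 1*2 = 24 - 2 = 22)
D(R(2, (2 + T(-2, 6))/(6 + 1)), 6)*(-78) = 22*(-78) = -1716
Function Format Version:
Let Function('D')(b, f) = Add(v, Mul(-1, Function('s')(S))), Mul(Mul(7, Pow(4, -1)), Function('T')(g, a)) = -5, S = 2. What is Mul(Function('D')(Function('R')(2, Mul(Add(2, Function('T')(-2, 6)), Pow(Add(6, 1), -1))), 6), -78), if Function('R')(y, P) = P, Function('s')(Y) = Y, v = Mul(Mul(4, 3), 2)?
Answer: -1716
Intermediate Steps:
v = 24 (v = Mul(12, 2) = 24)
Function('T')(g, a) = Rational(-20, 7) (Function('T')(g, a) = Mul(Rational(4, 7), -5) = Rational(-20, 7))
Function('D')(b, f) = 22 (Function('D')(b, f) = Add(24, Mul(-1, 2)) = Add(24, -2) = 22)
Mul(Function('D')(Function('R')(2, Mul(Add(2, Function('T')(-2, 6)), Pow(Add(6, 1), -1))), 6), -78) = Mul(22, -78) = -1716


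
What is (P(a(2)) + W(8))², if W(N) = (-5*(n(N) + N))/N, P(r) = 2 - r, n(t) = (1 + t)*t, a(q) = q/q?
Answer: 2401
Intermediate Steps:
a(q) = 1
n(t) = t*(1 + t)
W(N) = (-5*N - 5*N*(1 + N))/N (W(N) = (-5*(N*(1 + N) + N))/N = (-5*(N + N*(1 + N)))/N = (-5*N - 5*N*(1 + N))/N)
(P(a(2)) + W(8))² = ((2 - 1*1) + (-10 - 5*8))² = ((2 - 1) + (-10 - 40))² = (1 - 50)² = (-49)² = 2401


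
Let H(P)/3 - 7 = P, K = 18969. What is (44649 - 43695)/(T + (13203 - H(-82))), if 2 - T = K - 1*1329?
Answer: -477/2105 ≈ -0.22660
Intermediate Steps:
H(P) = 21 + 3*P
T = -17638 (T = 2 - (18969 - 1*1329) = 2 - (18969 - 1329) = 2 - 1*17640 = 2 - 17640 = -17638)
(44649 - 43695)/(T + (13203 - H(-82))) = (44649 - 43695)/(-17638 + (13203 - (21 + 3*(-82)))) = 954/(-17638 + (13203 - (21 - 246))) = 954/(-17638 + (13203 - 1*(-225))) = 954/(-17638 + (13203 + 225)) = 954/(-17638 + 13428) = 954/(-4210) = 954*(-1/4210) = -477/2105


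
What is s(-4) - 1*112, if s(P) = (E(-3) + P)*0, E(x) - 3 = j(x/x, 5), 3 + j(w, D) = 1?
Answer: -112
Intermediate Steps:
j(w, D) = -2 (j(w, D) = -3 + 1 = -2)
E(x) = 1 (E(x) = 3 - 2 = 1)
s(P) = 0 (s(P) = (1 + P)*0 = 0)
s(-4) - 1*112 = 0 - 1*112 = 0 - 112 = -112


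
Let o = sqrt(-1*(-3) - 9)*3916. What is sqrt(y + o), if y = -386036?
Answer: 2*sqrt(-96509 + 979*I*sqrt(6)) ≈ 7.7186 + 621.37*I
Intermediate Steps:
o = 3916*I*sqrt(6) (o = sqrt(3 - 9)*3916 = sqrt(-6)*3916 = (I*sqrt(6))*3916 = 3916*I*sqrt(6) ≈ 9592.2*I)
sqrt(y + o) = sqrt(-386036 + 3916*I*sqrt(6))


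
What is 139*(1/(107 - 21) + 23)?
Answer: 275081/86 ≈ 3198.6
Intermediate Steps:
139*(1/(107 - 21) + 23) = 139*(1/86 + 23) = 139*(1979/86) = 275081/86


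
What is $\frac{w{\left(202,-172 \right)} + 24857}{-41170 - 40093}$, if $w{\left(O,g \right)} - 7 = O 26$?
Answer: $- \frac{30116}{81263} \approx -0.3706$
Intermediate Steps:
$w{\left(O,g \right)} = 7 + 26 O$ ($w{\left(O,g \right)} = 7 + O 26 = 7 + 26 O$)
$\frac{w{\left(202,-172 \right)} + 24857}{-41170 - 40093} = \frac{\left(7 + 26 \cdot 202\right) + 24857}{-41170 - 40093} = \frac{\left(7 + 5252\right) + 24857}{-81263} = \left(5259 + 24857\right) \left(- \frac{1}{81263}\right) = 30116 \left(- \frac{1}{81263}\right) = - \frac{30116}{81263}$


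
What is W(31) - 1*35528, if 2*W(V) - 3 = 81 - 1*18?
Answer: -35495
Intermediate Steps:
W(V) = 33 (W(V) = 3/2 + (81 - 1*18)/2 = 3/2 + (81 - 18)/2 = 3/2 + (1/2)*63 = 3/2 + 63/2 = 33)
W(31) - 1*35528 = 33 - 1*35528 = 33 - 35528 = -35495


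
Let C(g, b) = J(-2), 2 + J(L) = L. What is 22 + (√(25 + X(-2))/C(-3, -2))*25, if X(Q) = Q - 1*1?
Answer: 22 - 25*√22/4 ≈ -7.3151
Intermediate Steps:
J(L) = -2 + L
C(g, b) = -4 (C(g, b) = -2 - 2 = -4)
X(Q) = -1 + Q (X(Q) = Q - 1 = -1 + Q)
22 + (√(25 + X(-2))/C(-3, -2))*25 = 22 + (√(25 + (-1 - 2))/(-4))*25 = 22 + (√(25 - 3)*(-¼))*25 = 22 + (√22*(-¼))*25 = 22 - √22/4*25 = 22 - 25*√22/4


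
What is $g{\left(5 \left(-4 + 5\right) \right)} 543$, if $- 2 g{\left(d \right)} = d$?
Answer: $- \frac{2715}{2} \approx -1357.5$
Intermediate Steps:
$g{\left(d \right)} = - \frac{d}{2}$
$g{\left(5 \left(-4 + 5\right) \right)} 543 = - \frac{5 \left(-4 + 5\right)}{2} \cdot 543 = - \frac{5 \cdot 1}{2} \cdot 543 = \left(- \frac{1}{2}\right) 5 \cdot 543 = \left(- \frac{5}{2}\right) 543 = - \frac{2715}{2}$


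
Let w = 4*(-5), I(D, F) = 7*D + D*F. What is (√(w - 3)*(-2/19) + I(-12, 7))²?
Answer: 10188772/361 + 672*I*√23/19 ≈ 28224.0 + 169.62*I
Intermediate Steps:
w = -20
(√(w - 3)*(-2/19) + I(-12, 7))² = (√(-20 - 3)*(-2/19) - 12*(7 + 7))² = (√(-23)*(-2*1/19) - 12*14)² = ((I*√23)*(-2/19) - 168)² = (-2*I*√23/19 - 168)² = (-168 - 2*I*√23/19)²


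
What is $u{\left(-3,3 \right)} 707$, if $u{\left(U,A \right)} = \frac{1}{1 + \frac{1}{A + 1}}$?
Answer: $\frac{2828}{5} \approx 565.6$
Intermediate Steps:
$u{\left(U,A \right)} = \frac{1}{1 + \frac{1}{1 + A}}$
$u{\left(-3,3 \right)} 707 = \frac{1 + 3}{2 + 3} \cdot 707 = \frac{1}{5} \cdot 4 \cdot 707 = \frac{4}{5} \cdot 707 = \frac{2828}{5}$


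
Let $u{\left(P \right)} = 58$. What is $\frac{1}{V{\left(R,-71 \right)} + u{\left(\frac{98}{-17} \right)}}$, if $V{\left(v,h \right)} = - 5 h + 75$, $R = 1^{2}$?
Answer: $\frac{1}{488} \approx 0.0020492$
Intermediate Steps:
$R = 1$
$V{\left(v,h \right)} = 75 - 5 h$
$\frac{1}{V{\left(R,-71 \right)} + u{\left(\frac{98}{-17} \right)}} = \frac{1}{\left(75 - -355\right) + 58} = \frac{1}{\left(75 + 355\right) + 58} = \frac{1}{430 + 58} = \frac{1}{488}$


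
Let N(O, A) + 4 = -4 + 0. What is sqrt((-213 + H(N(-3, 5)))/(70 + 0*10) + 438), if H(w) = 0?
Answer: 3*sqrt(236810)/70 ≈ 20.856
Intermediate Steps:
N(O, A) = -8 (N(O, A) = -4 + (-4 + 0) = -4 - 4 = -8)
sqrt((-213 + H(N(-3, 5)))/(70 + 0*10) + 438) = sqrt((-213 + 0)/(70 + 0*10) + 438) = sqrt(-213/(70 + 0) + 438) = sqrt(-213/70 + 438) = sqrt(30447/70) = 3*sqrt(236810)/70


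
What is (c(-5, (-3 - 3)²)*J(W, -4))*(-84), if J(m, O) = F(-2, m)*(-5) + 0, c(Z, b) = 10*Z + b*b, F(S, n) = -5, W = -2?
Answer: -2616600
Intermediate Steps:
c(Z, b) = b² + 10*Z (c(Z, b) = 10*Z + b² = b² + 10*Z)
J(m, O) = 25 (J(m, O) = -5*(-5) + 0 = 25 + 0 = 25)
(c(-5, (-3 - 3)²)*J(W, -4))*(-84) = ((((-3 - 3)²)² + 10*(-5))*25)*(-84) = ((((-6)²)² - 50)*25)*(-84) = ((36² - 50)*25)*(-84) = ((1296 - 50)*25)*(-84) = (1246*25)*(-84) = 31150*(-84) = -2616600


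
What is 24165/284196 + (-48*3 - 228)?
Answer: -35232249/94732 ≈ -371.92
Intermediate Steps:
24165/284196 + (-48*3 - 228) = 24165*(1/284196) + (-144 - 228) = 8055/94732 - 372 = -35232249/94732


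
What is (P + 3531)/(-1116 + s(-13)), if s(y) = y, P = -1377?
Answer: -2154/1129 ≈ -1.9079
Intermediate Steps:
(P + 3531)/(-1116 + s(-13)) = (-1377 + 3531)/(-1116 - 13) = 2154/(-1129) = 2154*(-1/1129) = -2154/1129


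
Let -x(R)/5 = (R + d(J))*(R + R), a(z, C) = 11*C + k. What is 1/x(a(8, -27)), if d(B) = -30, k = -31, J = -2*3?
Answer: -1/1174240 ≈ -8.5161e-7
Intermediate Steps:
J = -6
a(z, C) = -31 + 11*C (a(z, C) = 11*C - 31 = -31 + 11*C)
x(R) = -10*R*(-30 + R) (x(R) = -5*(R - 30)*(R + R) = -5*(-30 + R)*2*R = -10*R*(-30 + R))
1/x(a(8, -27)) = 1/(10*(-31 + 11*(-27))*(30 - (-31 + 11*(-27)))) = 1/(10*(-31 - 297)*(30 - (-31 - 297))) = 1/(10*(-328)*(30 - 1*(-328))) = 1/(10*(-328)*(30 + 328)) = 1/(10*(-328)*358) = 1/(-1174240) = -1/1174240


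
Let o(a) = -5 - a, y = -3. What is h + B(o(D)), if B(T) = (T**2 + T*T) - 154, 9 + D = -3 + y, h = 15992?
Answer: 16038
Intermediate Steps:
D = -15 (D = -9 + (-3 - 3) = -9 - 6 = -15)
B(T) = -154 + 2*T**2 (B(T) = (T**2 + T**2) - 154 = 2*T**2 - 154 = -154 + 2*T**2)
h + B(o(D)) = 15992 + (-154 + 2*(-5 - 1*(-15))**2) = 15992 + (-154 + 2*(-5 + 15)**2) = 15992 + (-154 + 2*10**2) = 15992 + (-154 + 2*100) = 15992 + (-154 + 200) = 15992 + 46 = 16038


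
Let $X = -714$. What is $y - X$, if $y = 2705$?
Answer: $3419$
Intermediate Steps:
$y - X = 2705 - -714 = 2705 + 714 = 3419$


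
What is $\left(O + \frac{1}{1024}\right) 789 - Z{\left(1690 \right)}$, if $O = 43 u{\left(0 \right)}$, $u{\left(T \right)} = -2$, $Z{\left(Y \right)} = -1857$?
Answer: $- \frac{67580139}{1024} \approx -65996.0$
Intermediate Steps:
$O = -86$ ($O = 43 \left(-2\right) = -86$)
$\left(O + \frac{1}{1024}\right) 789 - Z{\left(1690 \right)} = \left(-86 + \frac{1}{1024}\right) 789 - -1857 = \left(-86 + \frac{1}{1024}\right) 789 + 1857 = \left(- \frac{88063}{1024}\right) 789 + 1857 = - \frac{69481707}{1024} + 1857 = - \frac{67580139}{1024}$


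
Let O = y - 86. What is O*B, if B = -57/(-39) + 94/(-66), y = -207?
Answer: -4688/429 ≈ -10.928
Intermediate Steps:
O = -293 (O = -207 - 86 = -293)
B = 16/429 (B = -57*(-1/39) + 94*(-1/66) = 19/13 - 47/33 = 16/429 ≈ 0.037296)
O*B = -293*16/429 = -4688/429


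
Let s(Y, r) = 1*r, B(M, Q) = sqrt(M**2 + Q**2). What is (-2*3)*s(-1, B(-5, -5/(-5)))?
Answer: -6*sqrt(26) ≈ -30.594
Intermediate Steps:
s(Y, r) = r
(-2*3)*s(-1, B(-5, -5/(-5))) = (-2*3)*sqrt((-5)**2 + (-5/(-5))**2) = -6*sqrt(25 + (-5*(-1/5))**2) = -6*sqrt(25 + 1**2) = -6*sqrt(25 + 1) = -6*sqrt(26)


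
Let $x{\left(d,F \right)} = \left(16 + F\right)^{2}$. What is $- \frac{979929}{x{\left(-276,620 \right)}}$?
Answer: $- \frac{108881}{44944} \approx -2.4226$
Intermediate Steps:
$- \frac{979929}{x{\left(-276,620 \right)}} = - \frac{979929}{\left(16 + 620\right)^{2}} = - \frac{979929}{636^{2}} = - \frac{979929}{404496} = \left(-979929\right) \frac{1}{404496} = - \frac{108881}{44944}$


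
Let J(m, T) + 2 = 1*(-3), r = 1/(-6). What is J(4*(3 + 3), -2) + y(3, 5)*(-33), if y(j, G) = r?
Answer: ½ ≈ 0.50000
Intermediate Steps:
r = -⅙ ≈ -0.16667
y(j, G) = -⅙
J(m, T) = -5 (J(m, T) = -2 + 1*(-3) = -2 - 3 = -5)
J(4*(3 + 3), -2) + y(3, 5)*(-33) = -5 - ⅙*(-33) = -5 + 11/2 = ½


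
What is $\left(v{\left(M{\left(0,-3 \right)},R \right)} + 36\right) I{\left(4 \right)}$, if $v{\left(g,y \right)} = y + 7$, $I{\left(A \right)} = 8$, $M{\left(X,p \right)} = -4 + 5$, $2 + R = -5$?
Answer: $288$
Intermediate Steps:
$R = -7$ ($R = -2 - 5 = -7$)
$M{\left(X,p \right)} = 1$
$v{\left(g,y \right)} = 7 + y$
$\left(v{\left(M{\left(0,-3 \right)},R \right)} + 36\right) I{\left(4 \right)} = \left(\left(7 - 7\right) + 36\right) 8 = \left(0 + 36\right) 8 = 36 \cdot 8 = 288$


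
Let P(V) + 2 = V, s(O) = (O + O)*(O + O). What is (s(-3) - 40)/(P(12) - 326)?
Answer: 1/79 ≈ 0.012658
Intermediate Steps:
s(O) = 4*O² (s(O) = (2*O)*(2*O) = 4*O²)
P(V) = -2 + V
(s(-3) - 40)/(P(12) - 326) = (4*(-3)² - 40)/((-2 + 12) - 326) = (4*9 - 40)/(10 - 326) = (36 - 40)/(-316) = -4*(-1/316) = 1/79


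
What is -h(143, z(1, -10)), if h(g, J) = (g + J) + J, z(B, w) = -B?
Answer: -141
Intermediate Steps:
h(g, J) = g + 2*J (h(g, J) = (J + g) + J = g + 2*J)
-h(143, z(1, -10)) = -(143 + 2*(-1*1)) = -(143 + 2*(-1)) = -(143 - 2) = -1*141 = -141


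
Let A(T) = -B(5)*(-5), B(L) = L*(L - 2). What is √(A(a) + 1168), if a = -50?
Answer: √1243 ≈ 35.256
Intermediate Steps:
B(L) = L*(-2 + L)
A(T) = 75 (A(T) = -5*(-2 + 5)*(-5) = -5*3*(-5) = -1*15*(-5) = -15*(-5) = 75)
√(A(a) + 1168) = √(75 + 1168) = √1243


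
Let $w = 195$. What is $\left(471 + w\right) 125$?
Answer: $83250$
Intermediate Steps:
$\left(471 + w\right) 125 = \left(471 + 195\right) 125 = 666 \cdot 125 = 83250$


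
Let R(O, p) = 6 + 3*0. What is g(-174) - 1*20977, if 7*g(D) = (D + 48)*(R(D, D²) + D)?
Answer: -17953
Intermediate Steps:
R(O, p) = 6 (R(O, p) = 6 + 0 = 6)
g(D) = (6 + D)*(48 + D)/7 (g(D) = ((D + 48)*(6 + D))/7 = ((48 + D)*(6 + D))/7 = ((6 + D)*(48 + D))/7 = (6 + D)*(48 + D)/7)
g(-174) - 1*20977 = (288/7 + (⅐)*(-174)² + (54/7)*(-174)) - 1*20977 = (288/7 + (⅐)*30276 - 9396/7) - 20977 = (288/7 + 30276/7 - 9396/7) - 20977 = 3024 - 20977 = -17953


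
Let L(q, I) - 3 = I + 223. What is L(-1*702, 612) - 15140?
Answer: -14302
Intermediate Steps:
L(q, I) = 226 + I (L(q, I) = 3 + (I + 223) = 3 + (223 + I) = 226 + I)
L(-1*702, 612) - 15140 = (226 + 612) - 15140 = 838 - 15140 = -14302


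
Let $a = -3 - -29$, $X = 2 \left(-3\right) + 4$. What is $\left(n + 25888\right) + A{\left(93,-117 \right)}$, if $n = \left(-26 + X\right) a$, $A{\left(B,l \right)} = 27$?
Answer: $25187$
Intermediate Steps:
$X = -2$ ($X = -6 + 4 = -2$)
$a = 26$ ($a = -3 + 29 = 26$)
$n = -728$ ($n = \left(-26 - 2\right) 26 = \left(-28\right) 26 = -728$)
$\left(n + 25888\right) + A{\left(93,-117 \right)} = \left(-728 + 25888\right) + 27 = 25160 + 27 = 25187$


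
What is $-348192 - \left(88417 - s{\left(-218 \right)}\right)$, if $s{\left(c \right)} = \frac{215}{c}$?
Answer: $- \frac{95180977}{218} \approx -4.3661 \cdot 10^{5}$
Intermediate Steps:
$-348192 - \left(88417 - s{\left(-218 \right)}\right) = -348192 - \left(88417 - \frac{215}{-218}\right) = -348192 - \left(88417 - 215 \left(- \frac{1}{218}\right)\right) = -348192 - \left(88417 - - \frac{215}{218}\right) = -348192 - \left(88417 + \frac{215}{218}\right) = -348192 - \frac{19275121}{218} = - \frac{95180977}{218}$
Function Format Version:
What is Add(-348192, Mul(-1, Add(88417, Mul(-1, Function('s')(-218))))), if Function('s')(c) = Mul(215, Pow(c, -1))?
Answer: Rational(-95180977, 218) ≈ -4.3661e+5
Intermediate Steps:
Add(-348192, Mul(-1, Add(88417, Mul(-1, Function('s')(-218))))) = Add(-348192, Mul(-1, Add(88417, Mul(-1, Mul(215, Pow(-218, -1)))))) = Add(-348192, Mul(-1, Add(88417, Mul(-1, Mul(215, Rational(-1, 218)))))) = Add(-348192, Mul(-1, Add(88417, Mul(-1, Rational(-215, 218))))) = Add(-348192, Mul(-1, Add(88417, Rational(215, 218)))) = Add(-348192, Mul(-1, Rational(19275121, 218))) = Add(-348192, Rational(-19275121, 218)) = Rational(-95180977, 218)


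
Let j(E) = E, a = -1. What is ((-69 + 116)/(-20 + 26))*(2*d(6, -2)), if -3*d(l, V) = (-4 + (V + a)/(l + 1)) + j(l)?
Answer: -517/63 ≈ -8.2063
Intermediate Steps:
d(l, V) = 4/3 - l/3 - (-1 + V)/(3*(1 + l)) (d(l, V) = -((-4 + (V - 1)/(l + 1)) + l)/3 = -((-4 + (-1 + V)/(1 + l)) + l)/3 = -(-4 + l + (-1 + V)/(1 + l))/3 = 4/3 - l/3 - (-1 + V)/(3*(1 + l)))
((-69 + 116)/(-20 + 26))*(2*d(6, -2)) = ((-69 + 116)/(-20 + 26))*(2*((5 - 1*(-2) - 1*6² + 3*6)/(3*(1 + 6)))) = (47/6)*(2*((⅓)*(5 + 2 - 1*36 + 18)/7)) = (47*(⅙))*(2*((⅓)*(⅐)*(5 + 2 - 36 + 18))) = 47*(2*((⅓)*(⅐)*(-11)))/6 = 47*(2*(-11/21))/6 = (47/6)*(-22/21) = -517/63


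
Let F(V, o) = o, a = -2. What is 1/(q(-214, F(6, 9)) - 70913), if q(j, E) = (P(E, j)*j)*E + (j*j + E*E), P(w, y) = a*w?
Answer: 1/9632 ≈ 0.00010382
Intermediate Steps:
P(w, y) = -2*w
q(j, E) = E**2 + j**2 - 2*j*E**2 (q(j, E) = ((-2*E)*j)*E + (j*j + E*E) = (-2*E*j)*E + (j**2 + E**2) = -2*j*E**2 + (E**2 + j**2) = E**2 + j**2 - 2*j*E**2)
1/(q(-214, F(6, 9)) - 70913) = 1/((9**2 + (-214)**2 - 2*(-214)*9**2) - 70913) = 1/((81 + 45796 - 2*(-214)*81) - 70913) = 1/((81 + 45796 + 34668) - 70913) = 1/(80545 - 70913) = 1/9632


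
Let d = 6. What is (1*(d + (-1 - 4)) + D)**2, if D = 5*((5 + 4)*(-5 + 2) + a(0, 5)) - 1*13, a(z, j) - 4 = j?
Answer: 10404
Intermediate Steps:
a(z, j) = 4 + j
D = -103 (D = 5*((5 + 4)*(-5 + 2) + (4 + 5)) - 1*13 = 5*(9*(-3) + 9) - 13 = 5*(-27 + 9) - 13 = 5*(-18) - 13 = -90 - 13 = -103)
(1*(d + (-1 - 4)) + D)**2 = (1*(6 + (-1 - 4)) - 103)**2 = (1*(6 - 5) - 103)**2 = (1*1 - 103)**2 = (1 - 103)**2 = (-102)**2 = 10404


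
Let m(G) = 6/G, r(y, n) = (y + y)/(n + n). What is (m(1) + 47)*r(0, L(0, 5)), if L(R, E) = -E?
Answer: 0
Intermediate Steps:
r(y, n) = y/n (r(y, n) = (2*y)/((2*n)) = (2*y)*(1/(2*n)) = y/n)
(m(1) + 47)*r(0, L(0, 5)) = (6/1 + 47)*(0/((-1*5))) = (6*1 + 47)*(0/(-5)) = (6 + 47)*(0*(-⅕)) = 53*0 = 0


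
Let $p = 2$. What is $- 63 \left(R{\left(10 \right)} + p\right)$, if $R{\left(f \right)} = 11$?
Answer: $-819$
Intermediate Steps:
$- 63 \left(R{\left(10 \right)} + p\right) = - 63 \left(11 + 2\right) = \left(-63\right) 13 = -819$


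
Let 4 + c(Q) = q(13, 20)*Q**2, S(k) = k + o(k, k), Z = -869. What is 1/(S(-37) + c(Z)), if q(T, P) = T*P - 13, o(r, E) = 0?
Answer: 1/186524726 ≈ 5.3612e-9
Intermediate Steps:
q(T, P) = -13 + P*T (q(T, P) = P*T - 13 = -13 + P*T)
S(k) = k (S(k) = k + 0 = k)
c(Q) = -4 + 247*Q**2 (c(Q) = -4 + (-13 + 20*13)*Q**2 = -4 + (-13 + 260)*Q**2 = -4 + 247*Q**2)
1/(S(-37) + c(Z)) = 1/(-37 + (-4 + 247*(-869)**2)) = 1/(-37 + (-4 + 247*755161)) = 1/(-37 + (-4 + 186524767)) = 1/(-37 + 186524763) = 1/186524726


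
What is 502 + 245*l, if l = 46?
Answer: 11772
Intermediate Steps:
502 + 245*l = 502 + 245*46 = 502 + 11270 = 11772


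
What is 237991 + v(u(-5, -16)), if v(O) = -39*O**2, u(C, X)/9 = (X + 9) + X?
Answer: -1433120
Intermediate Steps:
u(C, X) = 81 + 18*X (u(C, X) = 9*((X + 9) + X) = 9*((9 + X) + X) = 9*(9 + 2*X) = 81 + 18*X)
237991 + v(u(-5, -16)) = 237991 - 39*(81 + 18*(-16))**2 = 237991 - 39*(81 - 288)**2 = 237991 - 39*(-207)**2 = 237991 - 39*42849 = 237991 - 1671111 = -1433120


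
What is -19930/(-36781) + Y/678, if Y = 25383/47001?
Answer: 212012168221/390696094506 ≈ 0.54265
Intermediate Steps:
Y = 8461/15667 (Y = 25383*(1/47001) = 8461/15667 ≈ 0.54005)
-19930/(-36781) + Y/678 = -19930/(-36781) + (8461/15667)/678 = -19930*(-1/36781) + (8461/15667)*(1/678) = 19930/36781 + 8461/10622226 = 212012168221/390696094506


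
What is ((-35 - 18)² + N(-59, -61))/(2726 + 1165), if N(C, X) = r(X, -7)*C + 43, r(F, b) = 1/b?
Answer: 20023/27237 ≈ 0.73514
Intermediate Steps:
N(C, X) = 43 - C/7 (N(C, X) = C/(-7) + 43 = -C/7 + 43 = 43 - C/7)
((-35 - 18)² + N(-59, -61))/(2726 + 1165) = ((-35 - 18)² + (43 - ⅐*(-59)))/(2726 + 1165) = ((-53)² + (43 + 59/7))/3891 = (2809 + 360/7)*(1/3891) = (20023/7)*(1/3891) = 20023/27237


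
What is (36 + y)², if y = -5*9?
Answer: 81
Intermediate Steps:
y = -45
(36 + y)² = (36 - 45)² = (-9)² = 81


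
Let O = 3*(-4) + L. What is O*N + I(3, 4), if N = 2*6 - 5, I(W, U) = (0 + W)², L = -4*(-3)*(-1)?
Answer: -159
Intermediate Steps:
L = -12 (L = 12*(-1) = -12)
I(W, U) = W²
N = 7 (N = 12 - 5 = 7)
O = -24 (O = 3*(-4) - 12 = -12 - 12 = -24)
O*N + I(3, 4) = -24*7 + 3² = -168 + 9 = -159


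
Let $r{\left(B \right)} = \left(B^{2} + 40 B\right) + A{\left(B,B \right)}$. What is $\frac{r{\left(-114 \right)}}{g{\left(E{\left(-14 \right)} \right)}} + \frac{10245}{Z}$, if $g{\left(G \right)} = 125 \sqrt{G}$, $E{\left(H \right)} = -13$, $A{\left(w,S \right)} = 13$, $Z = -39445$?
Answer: $- \frac{2049}{7889} - \frac{8449 i \sqrt{13}}{1625} \approx -0.25973 - 18.747 i$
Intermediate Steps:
$r{\left(B \right)} = 13 + B^{2} + 40 B$ ($r{\left(B \right)} = \left(B^{2} + 40 B\right) + 13 = 13 + B^{2} + 40 B$)
$\frac{r{\left(-114 \right)}}{g{\left(E{\left(-14 \right)} \right)}} + \frac{10245}{Z} = \frac{13 + \left(-114\right)^{2} + 40 \left(-114\right)}{125 \sqrt{-13}} + \frac{10245}{-39445} = \frac{13 + 12996 - 4560}{125 i \sqrt{13}} + 10245 \left(- \frac{1}{39445}\right) = \frac{8449}{125 i \sqrt{13}} - \frac{2049}{7889} = 8449 \left(- \frac{i \sqrt{13}}{1625}\right) - \frac{2049}{7889} = - \frac{8449 i \sqrt{13}}{1625} - \frac{2049}{7889} = - \frac{2049}{7889} - \frac{8449 i \sqrt{13}}{1625}$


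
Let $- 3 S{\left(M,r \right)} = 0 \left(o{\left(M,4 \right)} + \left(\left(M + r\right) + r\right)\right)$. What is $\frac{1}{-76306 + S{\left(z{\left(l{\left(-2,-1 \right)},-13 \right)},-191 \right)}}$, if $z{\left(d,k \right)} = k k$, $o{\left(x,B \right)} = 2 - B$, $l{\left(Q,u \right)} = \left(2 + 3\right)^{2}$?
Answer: $- \frac{1}{76306} \approx -1.3105 \cdot 10^{-5}$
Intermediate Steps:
$l{\left(Q,u \right)} = 25$ ($l{\left(Q,u \right)} = 5^{2} = 25$)
$z{\left(d,k \right)} = k^{2}$
$S{\left(M,r \right)} = 0$ ($S{\left(M,r \right)} = - \frac{0 \left(\left(2 - 4\right) + \left(\left(M + r\right) + r\right)\right)}{3} = - \frac{0 \left(\left(2 - 4\right) + \left(M + 2 r\right)\right)}{3} = - \frac{0 \left(-2 + \left(M + 2 r\right)\right)}{3} = - \frac{0 \left(-2 + M + 2 r\right)}{3} = \left(- \frac{1}{3}\right) 0 = 0$)
$\frac{1}{-76306 + S{\left(z{\left(l{\left(-2,-1 \right)},-13 \right)},-191 \right)}} = \frac{1}{-76306 + 0} = \frac{1}{-76306} = - \frac{1}{76306}$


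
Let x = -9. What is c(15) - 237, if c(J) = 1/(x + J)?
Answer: -1421/6 ≈ -236.83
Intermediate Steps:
c(J) = 1/(-9 + J)
c(15) - 237 = 1/(-9 + 15) - 237 = 1/6 - 237 = ⅙ - 237 = -1421/6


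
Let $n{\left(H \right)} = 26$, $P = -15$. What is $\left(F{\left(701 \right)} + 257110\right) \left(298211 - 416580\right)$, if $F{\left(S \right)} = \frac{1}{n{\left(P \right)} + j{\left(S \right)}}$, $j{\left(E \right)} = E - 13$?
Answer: $- \frac{21729771581629}{714} \approx -3.0434 \cdot 10^{10}$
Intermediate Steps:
$j{\left(E \right)} = -13 + E$ ($j{\left(E \right)} = E - 13 = -13 + E$)
$F{\left(S \right)} = \frac{1}{13 + S}$ ($F{\left(S \right)} = \frac{1}{26 + \left(-13 + S\right)} = \frac{1}{13 + S}$)
$\left(F{\left(701 \right)} + 257110\right) \left(298211 - 416580\right) = \left(\frac{1}{13 + 701} + 257110\right) \left(298211 - 416580\right) = \left(\frac{1}{714} + 257110\right) \left(-118369\right) = \frac{183576541}{714} \left(-118369\right) = - \frac{21729771581629}{714}$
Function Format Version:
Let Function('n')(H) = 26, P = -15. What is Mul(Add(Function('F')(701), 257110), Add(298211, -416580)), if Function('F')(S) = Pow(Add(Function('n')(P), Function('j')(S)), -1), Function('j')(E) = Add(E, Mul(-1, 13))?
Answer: Rational(-21729771581629, 714) ≈ -3.0434e+10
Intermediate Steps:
Function('j')(E) = Add(-13, E) (Function('j')(E) = Add(E, -13) = Add(-13, E))
Function('F')(S) = Pow(Add(13, S), -1) (Function('F')(S) = Pow(Add(26, Add(-13, S)), -1) = Pow(Add(13, S), -1))
Mul(Add(Function('F')(701), 257110), Add(298211, -416580)) = Mul(Add(Pow(Add(13, 701), -1), 257110), Add(298211, -416580)) = Mul(Add(Pow(714, -1), 257110), -118369) = Mul(Add(Rational(1, 714), 257110), -118369) = Mul(Rational(183576541, 714), -118369) = Rational(-21729771581629, 714)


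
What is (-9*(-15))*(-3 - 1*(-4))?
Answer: 135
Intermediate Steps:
(-9*(-15))*(-3 - 1*(-4)) = 135*(-3 + 4) = 135*1 = 135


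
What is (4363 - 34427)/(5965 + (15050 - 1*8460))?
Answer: -30064/12555 ≈ -2.3946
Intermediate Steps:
(4363 - 34427)/(5965 + (15050 - 1*8460)) = -30064/(5965 + (15050 - 8460)) = -30064/(5965 + 6590) = -30064/12555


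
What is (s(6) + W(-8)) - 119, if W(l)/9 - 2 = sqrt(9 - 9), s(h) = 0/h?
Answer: -101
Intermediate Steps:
s(h) = 0
W(l) = 18 (W(l) = 18 + 9*sqrt(9 - 9) = 18 + 9*sqrt(0) = 18 + 9*0 = 18 + 0 = 18)
(s(6) + W(-8)) - 119 = (0 + 18) - 119 = 18 - 119 = -101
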